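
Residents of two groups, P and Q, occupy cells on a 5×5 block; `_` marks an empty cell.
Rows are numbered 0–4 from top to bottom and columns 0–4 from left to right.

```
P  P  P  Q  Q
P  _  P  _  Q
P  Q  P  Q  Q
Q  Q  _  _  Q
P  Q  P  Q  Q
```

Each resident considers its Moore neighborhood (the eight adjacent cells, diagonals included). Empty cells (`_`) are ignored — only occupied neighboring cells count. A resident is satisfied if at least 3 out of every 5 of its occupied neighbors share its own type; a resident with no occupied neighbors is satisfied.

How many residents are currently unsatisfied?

9

Row 0: (0,0)P 2/2 satisfied · (0,1)P 4/4 satisfied · (0,2)P 2/3 satisfied · (0,3)Q 2/4 not · (0,4)Q 2/2 satisfied
Row 1: (1,0)P 3/4 satisfied · (1,2)P 3/6 not · (1,4)Q 4/4 satisfied
Row 2: (2,0)P 1/4 not · (2,1)Q 2/6 not · (2,2)P 1/4 not · (2,3)Q 3/5 satisfied · (2,4)Q 3/3 satisfied
Row 3: (3,0)Q 3/5 satisfied · (3,1)Q 3/7 not · (3,4)Q 4/4 satisfied
Row 4: (4,0)P 0/3 not · (4,1)Q 2/4 not · (4,2)P 0/3 not · (4,3)Q 2/3 satisfied · (4,4)Q 2/2 satisfied
Unsatisfied: (0,3), (1,2), (2,0), (2,1), (2,2), (3,1), (4,0), (4,1), (4,2) — 9 in total.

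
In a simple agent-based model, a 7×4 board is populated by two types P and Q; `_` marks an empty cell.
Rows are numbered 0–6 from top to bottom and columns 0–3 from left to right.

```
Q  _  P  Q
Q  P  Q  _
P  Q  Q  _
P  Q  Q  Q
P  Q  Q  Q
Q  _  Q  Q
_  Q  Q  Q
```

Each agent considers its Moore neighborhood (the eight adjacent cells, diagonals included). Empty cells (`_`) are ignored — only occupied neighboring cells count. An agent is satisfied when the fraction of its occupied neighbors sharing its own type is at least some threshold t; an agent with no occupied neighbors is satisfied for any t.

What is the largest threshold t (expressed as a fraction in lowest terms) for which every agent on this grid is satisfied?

1/4

Row 0: (0,0)Q 1/2 · (0,2)P 1/3 · (0,3)Q 1/2
Row 1: (1,0)Q 2/4 · (1,1)P 2/7 · (1,2)Q 3/5
Row 2: (2,0)P 2/5 · (2,1)Q 5/8 · (2,2)Q 5/6
Row 3: (3,0)P 2/5 · (3,1)Q 5/8 · (3,2)Q 7/7 · (3,3)Q 4/4
Row 4: (4,0)P 1/4 · (4,1)Q 5/7 · (4,2)Q 7/7 · (4,3)Q 5/5
Row 5: (5,0)Q 2/3 · (5,2)Q 7/7 · (5,3)Q 5/5
Row 6: (6,1)Q 3/3 · (6,2)Q 4/4 · (6,3)Q 3/3
The smallest same-type fraction is 1/4 at (4,0), which reduces to 1/4. Any threshold above that leaves this agent unsatisfied.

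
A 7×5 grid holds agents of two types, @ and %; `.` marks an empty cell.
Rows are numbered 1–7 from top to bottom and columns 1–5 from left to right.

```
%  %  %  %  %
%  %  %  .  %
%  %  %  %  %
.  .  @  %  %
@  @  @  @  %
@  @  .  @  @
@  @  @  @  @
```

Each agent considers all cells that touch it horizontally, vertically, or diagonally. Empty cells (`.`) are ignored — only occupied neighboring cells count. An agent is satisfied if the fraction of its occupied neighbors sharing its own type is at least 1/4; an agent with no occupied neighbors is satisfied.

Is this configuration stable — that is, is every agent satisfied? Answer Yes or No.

Yes

Row 1: (1,1)% 3/3 ok · (1,2)% 5/5 ok · (1,3)% 4/4 ok · (1,4)% 4/4 ok · (1,5)% 2/2 ok
Row 2: (2,1)% 5/5 ok · (2,2)% 8/8 ok · (2,3)% 7/7 ok · (2,5)% 4/4 ok
Row 3: (3,1)% 3/3 ok · (3,2)% 5/6 ok · (3,3)% 5/6 ok · (3,4)% 6/7 ok · (3,5)% 4/4 ok
Row 4: (4,3)@ 3/7 ok · (4,4)% 5/8 ok · (4,5)% 4/5 ok
Row 5: (5,1)@ 3/3 ok · (5,2)@ 5/5 ok · (5,3)@ 5/6 ok · (5,4)@ 4/7 ok · (5,5)% 2/5 ok
Row 6: (6,1)@ 5/5 ok · (6,2)@ 7/7 ok · (6,4)@ 6/7 ok · (6,5)@ 4/5 ok
Row 7: (7,1)@ 3/3 ok · (7,2)@ 4/4 ok · (7,3)@ 4/4 ok · (7,4)@ 4/4 ok · (7,5)@ 3/3 ok
All meet the threshold, so the configuration is stable.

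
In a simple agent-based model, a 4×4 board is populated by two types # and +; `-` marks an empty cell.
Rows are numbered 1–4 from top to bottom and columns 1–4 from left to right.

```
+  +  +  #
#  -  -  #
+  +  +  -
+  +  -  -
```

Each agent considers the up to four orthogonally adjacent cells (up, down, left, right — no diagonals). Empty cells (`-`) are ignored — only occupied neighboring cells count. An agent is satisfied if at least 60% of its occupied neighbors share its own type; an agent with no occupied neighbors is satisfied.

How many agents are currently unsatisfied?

Row 1: (1,1)+ 1/2 unhappy · (1,2)+ 2/2 ok · (1,3)+ 1/2 unhappy · (1,4)# 1/2 unhappy
Row 2: (2,1)# 0/2 unhappy · (2,4)# 1/1 ok
Row 3: (3,1)+ 2/3 ok · (3,2)+ 3/3 ok · (3,3)+ 1/1 ok
Row 4: (4,1)+ 2/2 ok · (4,2)+ 2/2 ok
Unsatisfied: (1,1), (1,3), (1,4), (2,1) — 4 in total.

4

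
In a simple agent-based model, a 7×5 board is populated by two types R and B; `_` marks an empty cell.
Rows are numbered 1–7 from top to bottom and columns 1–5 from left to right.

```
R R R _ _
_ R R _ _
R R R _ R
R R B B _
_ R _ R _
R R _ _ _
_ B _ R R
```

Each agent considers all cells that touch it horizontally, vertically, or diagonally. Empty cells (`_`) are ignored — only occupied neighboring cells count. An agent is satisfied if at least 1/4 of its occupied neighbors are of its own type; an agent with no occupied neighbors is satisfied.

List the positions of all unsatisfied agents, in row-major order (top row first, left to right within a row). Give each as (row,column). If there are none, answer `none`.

(1,1)R 2/2 ✓
(1,2)R 4/4 ✓
(1,3)R 3/3 ✓
(2,2)R 7/7 ✓
(2,3)R 5/5 ✓
(3,1)R 4/4 ✓
(3,2)R 6/7 ✓
(3,3)R 4/6 ✓
(3,5)R 0/1 ✗
(4,1)R 4/4 ✓
(4,2)R 5/6 ✓
(4,3)B 1/6 ✗
(4,4)B 1/4 ✓
(5,2)R 4/5 ✓
(5,4)R 0/2 ✗
(6,1)R 2/3 ✓
(6,2)R 2/3 ✓
(7,2)B 0/2 ✗
(7,4)R 1/1 ✓
(7,5)R 1/1 ✓

(3,5), (4,3), (5,4), (7,2)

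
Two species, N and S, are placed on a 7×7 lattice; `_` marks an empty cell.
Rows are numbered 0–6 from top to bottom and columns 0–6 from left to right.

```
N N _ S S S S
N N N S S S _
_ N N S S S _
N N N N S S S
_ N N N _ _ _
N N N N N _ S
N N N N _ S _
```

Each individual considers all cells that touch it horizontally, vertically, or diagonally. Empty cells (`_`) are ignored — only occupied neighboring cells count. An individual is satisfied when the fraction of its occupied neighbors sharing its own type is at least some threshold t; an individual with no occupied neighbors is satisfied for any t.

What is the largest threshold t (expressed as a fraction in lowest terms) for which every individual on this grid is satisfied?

Row 0: (0,0)N 3/3 · (0,1)N 4/4 · (0,3)S 3/4 · (0,4)S 5/5 · (0,5)S 4/4 · (0,6)S 2/2
Row 1: (1,0)N 4/4 · (1,1)N 6/6 · (1,2)N 4/7 · (1,3)S 5/7 · (1,4)S 8/8 · (1,5)S 6/6
Row 2: (2,1)N 7/7 · (2,2)N 6/8 · (2,3)S 4/8 · (2,4)S 7/8 · (2,5)S 6/6
Row 3: (3,0)N 3/3 · (3,1)N 6/6 · (3,2)N 7/8 · (3,3)N 4/7 · (3,4)S 4/6 · (3,5)S 4/4 · (3,6)S 2/2
Row 4: (4,1)N 7/7 · (4,2)N 8/8 · (4,3)N 6/7
Row 5: (5,0)N 4/4 · (5,1)N 7/7 · (5,2)N 8/8 · (5,3)N 6/6 · (5,4)N 3/4 · (5,6)S 1/1
Row 6: (6,0)N 3/3 · (6,1)N 5/5 · (6,2)N 5/5 · (6,3)N 4/4 · (6,5)S 1/2
The smallest same-type fraction is 4/8 at (2,3), which reduces to 1/2. Any threshold above that leaves this individual unsatisfied.

1/2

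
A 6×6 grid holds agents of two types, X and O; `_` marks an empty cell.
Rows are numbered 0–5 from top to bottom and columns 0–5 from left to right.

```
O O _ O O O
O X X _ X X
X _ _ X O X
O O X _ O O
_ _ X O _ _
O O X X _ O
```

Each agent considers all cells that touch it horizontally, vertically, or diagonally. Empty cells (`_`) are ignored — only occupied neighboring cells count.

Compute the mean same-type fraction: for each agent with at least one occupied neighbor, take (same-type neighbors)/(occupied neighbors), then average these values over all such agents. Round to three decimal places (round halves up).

Row 0: (0,0)O 2/3 · (0,1)O 2/4 · (0,3)O 1/3 · (0,4)O 2/4 · (0,5)O 1/3
Row 1: (1,0)O 2/4 · (1,1)X 2/5 · (1,2)X 2/4 · (1,4)X 3/7 · (1,5)X 2/5
Row 2: (2,0)X 1/4 · (2,3)X 3/5 · (2,4)O 2/6 · (2,5)X 2/5
Row 3: (3,0)O 1/2 · (3,1)O 1/4 · (3,2)X 2/4 · (3,4)O 3/5 · (3,5)O 2/3
Row 4: (4,2)X 3/6 · (4,3)O 1/5
Row 5: (5,0)O 1/1 · (5,1)O 1/3 · (5,2)X 2/4 · (5,3)X 2/3 · (5,5)O — no occupied neighbors
Sum over 25 agents: 2/3 + 2/4 + 1/3 + 2/4 + 1/3 + 2/4 + 2/5 + 2/4 + 3/7 + 2/5 + 1/4 + 3/5 + 2/6 + 2/5 + 1/2 + 1/4 + 2/4 + 3/5 + 2/3 + 3/6 + 1/5 + 1/1 + 1/3 + 2/4 + 2/3 = 2491/210; mean = 2491/210 ÷ 25 = 2491/5250 = 0.474476… → 0.474.

0.474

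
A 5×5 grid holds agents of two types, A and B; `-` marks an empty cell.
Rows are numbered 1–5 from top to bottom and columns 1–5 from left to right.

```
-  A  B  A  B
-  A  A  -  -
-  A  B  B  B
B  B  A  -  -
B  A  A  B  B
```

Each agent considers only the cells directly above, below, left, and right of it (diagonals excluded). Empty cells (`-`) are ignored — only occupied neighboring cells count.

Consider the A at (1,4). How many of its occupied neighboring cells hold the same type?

Occupied neighbors of (1,4): (1,3)=B, (1,5)=B.
Same type (A): 0 of 2.

0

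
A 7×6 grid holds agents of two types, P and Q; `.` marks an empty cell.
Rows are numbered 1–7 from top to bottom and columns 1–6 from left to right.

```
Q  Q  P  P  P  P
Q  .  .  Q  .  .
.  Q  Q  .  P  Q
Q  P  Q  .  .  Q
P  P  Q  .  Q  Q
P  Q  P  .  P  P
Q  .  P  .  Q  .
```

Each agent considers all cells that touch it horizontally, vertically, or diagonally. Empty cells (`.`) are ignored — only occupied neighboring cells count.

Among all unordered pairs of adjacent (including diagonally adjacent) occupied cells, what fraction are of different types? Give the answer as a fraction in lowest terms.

Scan each occupied cell's neighbors to the right and below (and the two forward diagonals) so each pair is counted once.
Row 1: Q(1,1)–Q(1,2)= Q(1,1)–Q(2,1)= Q(1,2)–P(1,3)≠ Q(1,2)–Q(2,1)= P(1,3)–P(1,4)= P(1,3)–Q(2,4)≠ P(1,4)–P(1,5)= P(1,4)–Q(2,4)≠ P(1,5)–P(1,6)= P(1,5)–Q(2,4)≠  → 4/10 unlike.
Row 2: Q(2,1)–Q(3,2)= Q(2,4)–P(3,5)≠ Q(2,4)–Q(3,3)=  → 1/3 unlike.
Row 3: Q(3,2)–Q(3,3)= Q(3,2)–P(4,2)≠ Q(3,2)–Q(4,3)= Q(3,2)–Q(4,1)= Q(3,3)–Q(4,3)= Q(3,3)–P(4,2)≠ P(3,5)–Q(3,6)≠ P(3,5)–Q(4,6)≠ Q(3,6)–Q(4,6)=  → 4/9 unlike.
Row 4: Q(4,1)–P(4,2)≠ Q(4,1)–P(5,1)≠ Q(4,1)–P(5,2)≠ P(4,2)–Q(4,3)≠ P(4,2)–P(5,2)= P(4,2)–Q(5,3)≠ P(4,2)–P(5,1)= Q(4,3)–Q(5,3)= Q(4,3)–P(5,2)≠ Q(4,6)–Q(5,6)= Q(4,6)–Q(5,5)=  → 6/11 unlike.
Row 5: P(5,1)–P(5,2)= P(5,1)–P(6,1)= P(5,1)–Q(6,2)≠ P(5,2)–Q(5,3)≠ P(5,2)–Q(6,2)≠ P(5,2)–P(6,3)= P(5,2)–P(6,1)= Q(5,3)–P(6,3)≠ Q(5,3)–Q(6,2)= Q(5,5)–Q(5,6)= Q(5,5)–P(6,5)≠ Q(5,5)–P(6,6)≠ Q(5,6)–P(6,6)≠ Q(5,6)–P(6,5)≠  → 8/14 unlike.
Row 6: P(6,1)–Q(6,2)≠ P(6,1)–Q(7,1)≠ Q(6,2)–P(6,3)≠ Q(6,2)–P(7,3)≠ Q(6,2)–Q(7,1)= P(6,3)–P(7,3)= P(6,5)–P(6,6)= P(6,5)–Q(7,5)≠ P(6,6)–Q(7,5)≠  → 6/9 unlike.
Total adjacent occupied pairs: 56; unlike-type pairs: 29.
29/56 is already in lowest terms.

29/56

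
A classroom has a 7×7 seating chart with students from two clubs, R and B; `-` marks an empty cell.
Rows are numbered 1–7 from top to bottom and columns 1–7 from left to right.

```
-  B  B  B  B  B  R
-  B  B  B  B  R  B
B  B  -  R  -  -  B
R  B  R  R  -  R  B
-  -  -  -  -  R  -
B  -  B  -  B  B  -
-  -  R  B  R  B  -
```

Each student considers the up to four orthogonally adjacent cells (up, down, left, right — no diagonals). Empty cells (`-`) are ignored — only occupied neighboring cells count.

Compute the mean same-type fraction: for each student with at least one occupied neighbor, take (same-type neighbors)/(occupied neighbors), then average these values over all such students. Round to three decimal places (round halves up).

0.536

(1,2)B 2/2
(1,3)B 3/3
(1,4)B 3/3
(1,5)B 3/3
(1,6)B 1/3
(1,7)R 0/2
(2,2)B 3/3
(2,3)B 3/3
(2,4)B 3/4
(2,5)B 2/3
(2,6)R 0/3
(2,7)B 1/3
(3,1)B 1/2
(3,2)B 3/3
(3,4)R 1/2
(3,7)B 2/2
(4,1)R 0/2
(4,2)B 1/3
(4,3)R 1/2
(4,4)R 2/2
(4,6)R 1/2
(4,7)B 1/2
(5,6)R 1/2
(6,1)B — no occupied neighbors
(6,3)B 0/1
(6,5)B 1/2
(6,6)B 2/3
(7,3)R 0/2
(7,4)B 0/2
(7,5)R 0/3
(7,6)B 1/2
Sum over 30 students: 2/2 + 3/3 + 3/3 + 3/3 + 1/3 + 0/2 + 3/3 + 3/3 + 3/4 + 2/3 + 0/3 + 1/3 + 1/2 + 3/3 + 1/2 + 2/2 + 0/2 + 1/3 + 1/2 + 2/2 + 1/2 + 1/2 + 1/2 + 0/1 + 1/2 + 2/3 + 0/2 + 0/2 + 0/3 + 1/2 = 193/12; mean = 193/12 ÷ 30 = 193/360 = 0.536111… → 0.536.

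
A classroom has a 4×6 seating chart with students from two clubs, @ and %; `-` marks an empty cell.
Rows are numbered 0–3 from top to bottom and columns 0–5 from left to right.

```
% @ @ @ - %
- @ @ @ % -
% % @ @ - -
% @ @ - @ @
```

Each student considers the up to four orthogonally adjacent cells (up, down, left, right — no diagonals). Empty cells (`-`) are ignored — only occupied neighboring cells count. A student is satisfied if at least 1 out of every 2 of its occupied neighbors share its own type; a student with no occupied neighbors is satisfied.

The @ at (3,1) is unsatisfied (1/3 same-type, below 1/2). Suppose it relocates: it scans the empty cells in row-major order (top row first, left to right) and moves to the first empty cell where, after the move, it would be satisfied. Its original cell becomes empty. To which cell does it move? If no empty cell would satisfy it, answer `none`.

(2,4)

Vacating (3,1). Empty cells in order:
  (0,4): 1/3 same-type → still unsatisfied.
  (1,0): 1/3 same-type → still unsatisfied.
  (1,5): 0/2 same-type → still unsatisfied.
  (2,4): 2/3 same-type → satisfied — stop here.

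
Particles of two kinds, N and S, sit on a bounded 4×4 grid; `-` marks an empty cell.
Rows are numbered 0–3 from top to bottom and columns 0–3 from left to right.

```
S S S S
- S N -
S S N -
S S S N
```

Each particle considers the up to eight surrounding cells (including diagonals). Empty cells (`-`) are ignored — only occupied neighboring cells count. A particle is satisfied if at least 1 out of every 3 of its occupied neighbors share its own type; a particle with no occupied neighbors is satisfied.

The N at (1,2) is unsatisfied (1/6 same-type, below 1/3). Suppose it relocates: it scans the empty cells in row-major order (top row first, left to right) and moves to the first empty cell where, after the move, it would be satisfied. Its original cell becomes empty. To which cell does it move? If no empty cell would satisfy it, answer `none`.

(1,3)

Vacating (1,2). Empty cells in order:
  (1,0): 0/5 same-type → still unsatisfied.
  (1,3): 1/3 same-type → satisfied — stop here.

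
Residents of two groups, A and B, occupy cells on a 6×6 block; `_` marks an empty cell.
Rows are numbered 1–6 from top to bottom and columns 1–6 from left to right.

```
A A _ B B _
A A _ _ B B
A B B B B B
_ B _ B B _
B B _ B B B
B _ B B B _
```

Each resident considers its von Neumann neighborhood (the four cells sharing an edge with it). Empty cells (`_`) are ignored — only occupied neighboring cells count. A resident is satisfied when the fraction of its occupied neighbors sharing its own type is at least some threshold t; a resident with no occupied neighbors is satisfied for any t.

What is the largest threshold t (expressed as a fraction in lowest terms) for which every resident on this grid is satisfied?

1/2

(1,1)A 2/2
(1,2)A 2/2
(1,4)B 1/1
(1,5)B 2/2
(2,1)A 3/3
(2,2)A 2/3
(2,5)B 3/3
(2,6)B 2/2
(3,1)A 1/2
(3,2)B 2/4
(3,3)B 2/2
(3,4)B 3/3
(3,5)B 4/4
(3,6)B 2/2
(4,2)B 2/2
(4,4)B 3/3
(4,5)B 3/3
(5,1)B 2/2
(5,2)B 2/2
(5,4)B 3/3
(5,5)B 4/4
(5,6)B 1/1
(6,1)B 1/1
(6,3)B 1/1
(6,4)B 3/3
(6,5)B 2/2
The smallest same-type fraction is 1/2 at (3,1), which reduces to 1/2. Any threshold above that leaves this resident unsatisfied.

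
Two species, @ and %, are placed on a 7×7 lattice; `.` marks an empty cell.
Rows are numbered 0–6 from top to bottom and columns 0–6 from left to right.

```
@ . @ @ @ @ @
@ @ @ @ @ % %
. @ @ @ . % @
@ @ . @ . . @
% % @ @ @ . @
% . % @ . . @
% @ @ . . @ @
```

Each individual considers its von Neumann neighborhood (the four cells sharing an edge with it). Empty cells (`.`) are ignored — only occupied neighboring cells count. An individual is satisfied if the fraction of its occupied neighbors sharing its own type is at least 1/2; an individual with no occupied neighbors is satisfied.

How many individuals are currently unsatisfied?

(0,0)@ 1/1 ok
(0,2)@ 2/2 ok
(0,3)@ 3/3 ok
(0,4)@ 3/3 ok
(0,5)@ 2/3 ok
(0,6)@ 1/2 ok
(1,0)@ 2/2 ok
(1,1)@ 3/3 ok
(1,2)@ 4/4 ok
(1,3)@ 4/4 ok
(1,4)@ 2/3 ok
(1,5)% 2/4 ok
(1,6)% 1/3 unhappy
(2,1)@ 3/3 ok
(2,2)@ 3/3 ok
(2,3)@ 3/3 ok
(2,5)% 1/2 ok
(2,6)@ 1/3 unhappy
(3,0)@ 1/2 ok
(3,1)@ 2/3 ok
(3,3)@ 2/2 ok
(3,6)@ 2/2 ok
(4,0)% 2/3 ok
(4,1)% 1/3 unhappy
(4,2)@ 1/3 unhappy
(4,3)@ 4/4 ok
(4,4)@ 1/1 ok
(4,6)@ 2/2 ok
(5,0)% 2/2 ok
(5,2)% 0/3 unhappy
(5,3)@ 1/2 ok
(5,6)@ 2/2 ok
(6,0)% 1/2 ok
(6,1)@ 1/2 ok
(6,2)@ 1/2 ok
(6,5)@ 1/1 ok
(6,6)@ 2/2 ok
Unsatisfied: (1,6), (2,6), (4,1), (4,2), (5,2) — 5 in total.

5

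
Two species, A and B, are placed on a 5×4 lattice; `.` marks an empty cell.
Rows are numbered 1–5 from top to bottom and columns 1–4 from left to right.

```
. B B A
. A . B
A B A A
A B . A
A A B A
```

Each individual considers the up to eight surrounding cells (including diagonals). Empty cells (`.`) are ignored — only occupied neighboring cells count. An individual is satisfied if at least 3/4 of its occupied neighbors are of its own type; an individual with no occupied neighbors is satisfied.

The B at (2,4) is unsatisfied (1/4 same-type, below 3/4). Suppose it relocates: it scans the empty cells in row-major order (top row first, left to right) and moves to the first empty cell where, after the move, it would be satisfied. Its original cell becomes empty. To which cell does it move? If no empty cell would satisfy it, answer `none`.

Vacating (2,4). Empty cells in order:
  (1,1): 1/2 same-type → still unsatisfied.
  (2,1): 2/4 same-type → still unsatisfied.
  (2,3): 3/7 same-type → still unsatisfied.
  (4,3): 3/8 same-type → still unsatisfied.

none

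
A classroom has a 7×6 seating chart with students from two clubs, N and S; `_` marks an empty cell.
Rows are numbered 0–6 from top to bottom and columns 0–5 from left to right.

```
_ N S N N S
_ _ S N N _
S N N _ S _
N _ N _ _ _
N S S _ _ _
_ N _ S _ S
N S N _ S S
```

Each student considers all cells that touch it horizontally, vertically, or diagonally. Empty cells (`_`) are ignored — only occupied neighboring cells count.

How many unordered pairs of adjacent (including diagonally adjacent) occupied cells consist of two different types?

Scan each occupied cell's neighbors to the right and below (and the two forward diagonals) so each pair is counted once.
Row 0: N(0,1)–S(0,2)≠ N(0,1)–S(1,2)≠ S(0,2)–N(0,3)≠ S(0,2)–S(1,2)= S(0,2)–N(1,3)≠ N(0,3)–N(0,4)= N(0,3)–N(1,3)= N(0,3)–N(1,4)= N(0,3)–S(1,2)≠ N(0,4)–S(0,5)≠ N(0,4)–N(1,4)= N(0,4)–N(1,3)= S(0,5)–N(1,4)≠  → 7/13 unlike.
Row 1: S(1,2)–N(1,3)≠ S(1,2)–N(2,2)≠ S(1,2)–N(2,1)≠ N(1,3)–N(1,4)= N(1,3)–S(2,4)≠ N(1,3)–N(2,2)= N(1,4)–S(2,4)≠  → 5/7 unlike.
Row 2: S(2,0)–N(2,1)≠ S(2,0)–N(3,0)≠ N(2,1)–N(2,2)= N(2,1)–N(3,2)= N(2,1)–N(3,0)= N(2,2)–N(3,2)=  → 2/6 unlike.
Row 3: N(3,0)–N(4,0)= N(3,0)–S(4,1)≠ N(3,2)–S(4,2)≠ N(3,2)–S(4,1)≠  → 3/4 unlike.
Row 4: N(4,0)–S(4,1)≠ N(4,0)–N(5,1)= S(4,1)–S(4,2)= S(4,1)–N(5,1)≠ S(4,2)–S(5,3)= S(4,2)–N(5,1)≠  → 3/6 unlike.
Row 5: N(5,1)–S(6,1)≠ N(5,1)–N(6,2)= N(5,1)–N(6,0)= S(5,3)–S(6,4)= S(5,3)–N(6,2)≠ S(5,5)–S(6,5)= S(5,5)–S(6,4)=  → 2/7 unlike.
Row 6: N(6,0)–S(6,1)≠ S(6,1)–N(6,2)≠ S(6,4)–S(6,5)=  → 2/3 unlike.
Total adjacent occupied pairs: 46; unlike-type pairs: 24.

24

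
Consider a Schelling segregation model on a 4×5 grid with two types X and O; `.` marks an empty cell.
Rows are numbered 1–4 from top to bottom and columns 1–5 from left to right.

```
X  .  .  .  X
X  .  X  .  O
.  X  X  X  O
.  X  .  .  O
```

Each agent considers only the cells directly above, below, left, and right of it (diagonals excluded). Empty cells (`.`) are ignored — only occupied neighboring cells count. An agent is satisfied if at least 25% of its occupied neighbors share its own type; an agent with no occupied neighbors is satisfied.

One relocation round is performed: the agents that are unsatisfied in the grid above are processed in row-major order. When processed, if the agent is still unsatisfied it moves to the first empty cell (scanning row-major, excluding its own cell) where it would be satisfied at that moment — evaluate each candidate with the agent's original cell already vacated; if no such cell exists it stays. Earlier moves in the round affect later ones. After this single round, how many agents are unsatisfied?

0

Initially unsatisfied (in order): (1,5).
  (1,5) → (1,2).
Resulting grid:
X X . . .
X . X . O
. X X X O
. X . . O
All satisfied now.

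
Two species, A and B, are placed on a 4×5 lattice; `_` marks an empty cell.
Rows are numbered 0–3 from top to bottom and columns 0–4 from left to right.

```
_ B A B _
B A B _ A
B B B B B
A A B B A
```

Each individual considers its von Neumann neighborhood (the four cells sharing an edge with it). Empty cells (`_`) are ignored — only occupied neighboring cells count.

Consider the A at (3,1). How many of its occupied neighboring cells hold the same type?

1

Occupied neighbors of (3,1): (2,1)=B, (3,0)=A, (3,2)=B.
Same type (A): 1 of 3.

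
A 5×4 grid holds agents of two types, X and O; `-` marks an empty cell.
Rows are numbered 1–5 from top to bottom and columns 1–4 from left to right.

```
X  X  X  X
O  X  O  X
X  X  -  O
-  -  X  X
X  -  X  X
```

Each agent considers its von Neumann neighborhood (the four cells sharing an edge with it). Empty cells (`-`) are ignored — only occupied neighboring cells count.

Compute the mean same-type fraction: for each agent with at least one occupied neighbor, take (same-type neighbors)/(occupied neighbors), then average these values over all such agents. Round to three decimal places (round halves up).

0.611

Row 1: (1,1)X 1/2 · (1,2)X 3/3 · (1,3)X 2/3 · (1,4)X 2/2
Row 2: (2,1)O 0/3 · (2,2)X 2/4 · (2,3)O 0/3 · (2,4)X 1/3
Row 3: (3,1)X 1/2 · (3,2)X 2/2 · (3,4)O 0/2
Row 4: (4,3)X 2/2 · (4,4)X 2/3
Row 5: (5,1)X — no occupied neighbors · (5,3)X 2/2 · (5,4)X 2/2
Sum over 15 agents: 1/2 + 3/3 + 2/3 + 2/2 + 0/3 + 2/4 + 0/3 + 1/3 + 1/2 + 2/2 + 0/2 + 2/2 + 2/3 + 2/2 + 2/2 = 55/6; mean = 55/6 ÷ 15 = 11/18 = 0.611111… → 0.611.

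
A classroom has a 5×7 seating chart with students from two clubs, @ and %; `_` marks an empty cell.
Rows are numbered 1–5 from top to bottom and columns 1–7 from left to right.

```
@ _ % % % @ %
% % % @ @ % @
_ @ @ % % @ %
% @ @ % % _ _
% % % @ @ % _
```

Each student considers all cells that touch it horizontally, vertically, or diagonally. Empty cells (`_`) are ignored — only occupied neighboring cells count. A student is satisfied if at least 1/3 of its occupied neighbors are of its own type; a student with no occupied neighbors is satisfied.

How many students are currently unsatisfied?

3

Row 1: (1,1)@ 0/2 not · (1,3)% 3/4 satisfied · (1,4)% 3/5 satisfied · (1,5)% 2/5 satisfied · (1,6)@ 2/5 satisfied · (1,7)% 1/3 satisfied
Row 2: (2,1)% 1/3 satisfied · (2,2)% 3/6 satisfied · (2,3)% 4/7 satisfied · (2,4)@ 2/8 not · (2,5)@ 3/8 satisfied · (2,6)% 4/8 satisfied · (2,7)@ 2/5 satisfied
Row 3: (3,2)@ 3/7 satisfied · (3,3)@ 4/8 satisfied · (3,4)% 4/8 satisfied · (3,5)% 4/7 satisfied · (3,6)@ 2/6 satisfied · (3,7)% 1/3 satisfied
Row 4: (4,1)% 2/4 satisfied · (4,2)@ 3/7 satisfied · (4,3)@ 4/8 satisfied · (4,4)% 4/8 satisfied · (4,5)% 4/7 satisfied
Row 5: (5,1)% 2/3 satisfied · (5,2)% 3/5 satisfied · (5,3)% 2/5 satisfied · (5,4)@ 2/5 satisfied · (5,5)@ 1/4 not · (5,6)% 1/2 satisfied
Unsatisfied: (1,1), (2,4), (5,5) — 3 in total.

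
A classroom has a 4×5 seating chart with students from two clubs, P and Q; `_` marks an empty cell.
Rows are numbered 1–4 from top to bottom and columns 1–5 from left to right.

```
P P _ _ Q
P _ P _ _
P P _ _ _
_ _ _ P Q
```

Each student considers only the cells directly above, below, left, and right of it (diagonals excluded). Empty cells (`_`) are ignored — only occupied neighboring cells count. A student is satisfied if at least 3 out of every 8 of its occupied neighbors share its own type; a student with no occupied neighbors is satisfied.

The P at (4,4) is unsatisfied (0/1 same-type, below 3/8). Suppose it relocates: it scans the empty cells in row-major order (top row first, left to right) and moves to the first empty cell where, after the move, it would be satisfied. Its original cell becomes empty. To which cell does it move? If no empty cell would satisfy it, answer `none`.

Vacating (4,4). Empty cells in order:
  (1,3): 2/2 same-type → satisfied — stop here.

(1,3)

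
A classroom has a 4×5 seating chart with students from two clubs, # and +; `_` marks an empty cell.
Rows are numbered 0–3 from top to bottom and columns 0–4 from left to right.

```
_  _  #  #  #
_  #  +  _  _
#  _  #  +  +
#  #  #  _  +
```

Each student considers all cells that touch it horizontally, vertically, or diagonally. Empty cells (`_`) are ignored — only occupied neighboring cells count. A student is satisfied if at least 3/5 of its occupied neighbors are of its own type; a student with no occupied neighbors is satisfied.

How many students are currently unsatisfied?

Row 0: (0,2)# 2/3 ✓ · (0,3)# 2/3 ✓ · (0,4)# 1/1 ✓
Row 1: (1,1)# 3/4 ✓ · (1,2)+ 1/5 ✗
Row 2: (2,0)# 3/3 ✓ · (2,2)# 3/5 ✓ · (2,3)+ 3/5 ✓ · (2,4)+ 2/2 ✓
Row 3: (3,0)# 2/2 ✓ · (3,1)# 4/4 ✓ · (3,2)# 2/3 ✓ · (3,4)+ 2/2 ✓
Unsatisfied: (1,2) — 1 in total.

1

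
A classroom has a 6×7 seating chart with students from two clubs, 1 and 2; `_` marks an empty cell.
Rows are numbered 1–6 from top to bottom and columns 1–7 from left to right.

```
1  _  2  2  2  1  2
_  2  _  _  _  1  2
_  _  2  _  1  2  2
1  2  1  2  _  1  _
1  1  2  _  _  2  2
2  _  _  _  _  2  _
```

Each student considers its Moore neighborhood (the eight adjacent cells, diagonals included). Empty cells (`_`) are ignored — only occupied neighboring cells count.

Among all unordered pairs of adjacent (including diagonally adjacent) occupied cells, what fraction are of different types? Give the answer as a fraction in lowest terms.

25/47

Scan each occupied cell's neighbors to the right and below (and the two forward diagonals) so each pair is counted once.
Row 1: 1(1,1)–2(2,2)≠ 2(1,3)–2(1,4)= 2(1,3)–2(2,2)= 2(1,4)–2(1,5)= 2(1,5)–1(1,6)≠ 2(1,5)–1(2,6)≠ 1(1,6)–2(1,7)≠ 1(1,6)–1(2,6)= 1(1,6)–2(2,7)≠ 2(1,7)–2(2,7)= 2(1,7)–1(2,6)≠  → 6/11 unlike.
Row 2: 2(2,2)–2(3,3)= 1(2,6)–2(2,7)≠ 1(2,6)–2(3,6)≠ 1(2,6)–2(3,7)≠ 1(2,6)–1(3,5)= 2(2,7)–2(3,7)= 2(2,7)–2(3,6)=  → 3/7 unlike.
Row 3: 2(3,3)–1(4,3)≠ 2(3,3)–2(4,4)= 2(3,3)–2(4,2)= 1(3,5)–2(3,6)≠ 1(3,5)–1(4,6)= 1(3,5)–2(4,4)≠ 2(3,6)–2(3,7)= 2(3,6)–1(4,6)≠ 2(3,7)–1(4,6)≠  → 5/9 unlike.
Row 4: 1(4,1)–2(4,2)≠ 1(4,1)–1(5,1)= 1(4,1)–1(5,2)= 2(4,2)–1(4,3)≠ 2(4,2)–1(5,2)≠ 2(4,2)–2(5,3)= 2(4,2)–1(5,1)≠ 1(4,3)–2(4,4)≠ 1(4,3)–2(5,3)≠ 1(4,3)–1(5,2)= 2(4,4)–2(5,3)= 1(4,6)–2(5,6)≠ 1(4,6)–2(5,7)≠  → 8/13 unlike.
Row 5: 1(5,1)–1(5,2)= 1(5,1)–2(6,1)≠ 1(5,2)–2(5,3)≠ 1(5,2)–2(6,1)≠ 2(5,6)–2(5,7)= 2(5,6)–2(6,6)= 2(5,7)–2(6,6)=  → 3/7 unlike.
Total adjacent occupied pairs: 47; unlike-type pairs: 25.
25/47 is already in lowest terms.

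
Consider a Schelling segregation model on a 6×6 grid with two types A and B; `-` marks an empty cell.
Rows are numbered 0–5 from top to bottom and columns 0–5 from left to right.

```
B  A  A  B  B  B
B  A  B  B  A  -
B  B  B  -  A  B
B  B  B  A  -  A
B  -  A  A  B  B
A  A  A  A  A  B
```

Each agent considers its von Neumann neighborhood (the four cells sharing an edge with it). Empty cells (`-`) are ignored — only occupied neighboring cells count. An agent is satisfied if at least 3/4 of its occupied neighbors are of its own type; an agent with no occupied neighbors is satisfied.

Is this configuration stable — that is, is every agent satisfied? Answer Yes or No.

(0,0)B 1/2 unhappy
(0,1)A 2/3 unhappy
(0,2)A 1/3 unhappy
(0,3)B 2/3 unhappy
(0,4)B 2/3 unhappy
(0,5)B 1/1 ok
(1,0)B 2/3 unhappy
(1,1)A 1/4 unhappy
(1,2)B 2/4 unhappy
(1,3)B 2/3 unhappy
(1,4)A 1/3 unhappy
(2,0)B 3/3 ok
(2,1)B 3/4 ok
(2,2)B 3/3 ok
(2,4)A 1/2 unhappy
(2,5)B 0/2 unhappy
(3,0)B 3/3 ok
(3,1)B 3/3 ok
(3,2)B 2/4 unhappy
(3,3)A 1/2 unhappy
(3,5)A 0/2 unhappy
(4,0)B 1/2 unhappy
(4,2)A 2/3 unhappy
(4,3)A 3/4 ok
(4,4)B 1/3 unhappy
(4,5)B 2/3 unhappy
(5,0)A 1/2 unhappy
(5,1)A 2/2 ok
(5,2)A 3/3 ok
(5,3)A 3/3 ok
(5,4)A 1/3 unhappy
(5,5)B 1/2 unhappy
For instance (0,0) has only 1/2 same-type neighbors, below 3/4.

No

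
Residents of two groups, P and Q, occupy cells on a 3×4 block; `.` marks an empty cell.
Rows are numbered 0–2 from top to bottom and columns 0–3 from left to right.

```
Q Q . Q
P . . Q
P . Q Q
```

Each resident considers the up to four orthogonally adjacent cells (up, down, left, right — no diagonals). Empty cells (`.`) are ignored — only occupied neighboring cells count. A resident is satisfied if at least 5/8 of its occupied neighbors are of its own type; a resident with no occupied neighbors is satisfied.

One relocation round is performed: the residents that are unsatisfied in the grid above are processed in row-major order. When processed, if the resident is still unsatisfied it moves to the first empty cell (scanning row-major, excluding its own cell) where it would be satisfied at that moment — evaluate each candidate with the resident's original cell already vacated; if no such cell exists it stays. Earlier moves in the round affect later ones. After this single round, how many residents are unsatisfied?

0

Initially unsatisfied (in order): (0,0), (1,0).
  (0,0) → (0,2).
  (1,0): now satisfied by earlier moves; stays.
Resulting grid:
. Q Q Q
P . . Q
P . Q Q
All satisfied now.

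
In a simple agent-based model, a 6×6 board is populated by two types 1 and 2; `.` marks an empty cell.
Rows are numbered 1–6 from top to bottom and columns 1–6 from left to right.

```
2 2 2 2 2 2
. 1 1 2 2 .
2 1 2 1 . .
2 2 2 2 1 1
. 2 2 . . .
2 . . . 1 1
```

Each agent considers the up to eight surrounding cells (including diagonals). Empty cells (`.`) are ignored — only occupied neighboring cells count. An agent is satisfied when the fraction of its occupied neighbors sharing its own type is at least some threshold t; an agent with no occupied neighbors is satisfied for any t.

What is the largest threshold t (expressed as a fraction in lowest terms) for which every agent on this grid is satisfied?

Row 1: (1,1)2 1/2 · (1,2)2 2/4 · (1,3)2 3/5 · (1,4)2 4/5 · (1,5)2 4/4 · (1,6)2 2/2
Row 2: (2,2)1 2/7 · (2,3)1 3/8 · (2,4)2 5/7 · (2,5)2 4/5
Row 3: (3,1)2 2/4 · (3,2)1 2/7 · (3,3)2 4/8 · (3,4)1 2/7
Row 4: (4,1)2 3/4 · (4,2)2 6/7 · (4,3)2 5/7 · (4,4)2 3/5 · (4,5)1 2/3 · (4,6)1 1/1
Row 5: (5,2)2 5/5 · (5,3)2 4/4
Row 6: (6,1)2 1/1 · (6,5)1 1/1 · (6,6)1 1/1
The smallest same-type fraction is 2/7 at (2,2), which reduces to 2/7. Any threshold above that leaves this agent unsatisfied.

2/7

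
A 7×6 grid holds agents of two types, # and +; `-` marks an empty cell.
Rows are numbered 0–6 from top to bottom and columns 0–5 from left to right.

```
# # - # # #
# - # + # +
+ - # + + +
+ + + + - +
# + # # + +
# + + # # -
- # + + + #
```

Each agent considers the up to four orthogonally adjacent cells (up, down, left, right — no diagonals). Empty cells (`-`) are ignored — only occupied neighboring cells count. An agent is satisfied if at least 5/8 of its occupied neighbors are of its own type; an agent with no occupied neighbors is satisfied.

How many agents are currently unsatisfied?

(0,0)# 2/2 ✓
(0,1)# 1/1 ✓
(0,3)# 1/2 ✗
(0,4)# 3/3 ✓
(0,5)# 1/2 ✗
(1,0)# 1/2 ✗
(1,2)# 1/2 ✗
(1,3)+ 1/4 ✗
(1,4)# 1/4 ✗
(1,5)+ 1/3 ✗
(2,0)+ 1/2 ✗
(2,2)# 1/3 ✗
(2,3)+ 3/4 ✓
(2,4)+ 2/3 ✓
(2,5)+ 3/3 ✓
(3,0)+ 2/3 ✓
(3,1)+ 3/3 ✓
(3,2)+ 2/4 ✗
(3,3)+ 2/3 ✓
(3,5)+ 2/2 ✓
(4,0)# 1/3 ✗
(4,1)+ 2/4 ✗
(4,2)# 1/4 ✗
(4,3)# 2/4 ✗
(4,4)+ 1/3 ✗
(4,5)+ 2/2 ✓
(5,0)# 1/2 ✗
(5,1)+ 2/4 ✗
(5,2)+ 2/4 ✗
(5,3)# 2/4 ✗
(5,4)# 1/3 ✗
(6,1)# 0/2 ✗
(6,2)+ 2/3 ✓
(6,3)+ 2/3 ✓
(6,4)+ 1/3 ✗
(6,5)# 0/1 ✗
Unsatisfied: (0,3), (0,5), (1,0), (1,2), (1,3), (1,4), (1,5), (2,0), (2,2), (3,2), (4,0), (4,1), (4,2), (4,3), (4,4), (5,0), (5,1), (5,2), (5,3), (5,4), (6,1), (6,4), (6,5) — 23 in total.

23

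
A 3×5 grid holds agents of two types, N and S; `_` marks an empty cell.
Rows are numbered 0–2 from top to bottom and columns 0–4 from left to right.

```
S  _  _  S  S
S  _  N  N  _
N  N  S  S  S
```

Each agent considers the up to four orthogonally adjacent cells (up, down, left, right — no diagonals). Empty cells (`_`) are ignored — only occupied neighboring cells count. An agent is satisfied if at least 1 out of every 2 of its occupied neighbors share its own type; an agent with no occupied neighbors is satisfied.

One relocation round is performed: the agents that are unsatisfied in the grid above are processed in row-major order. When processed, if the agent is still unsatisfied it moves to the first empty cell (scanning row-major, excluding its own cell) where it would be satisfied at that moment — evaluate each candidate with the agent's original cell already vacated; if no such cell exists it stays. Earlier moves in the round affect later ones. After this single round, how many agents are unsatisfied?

Initially unsatisfied (in order): (1,3), (2,2).
  (1,3) → (0,2).
  (2,2) → (0,1).
Resulting grid:
S S N S S
S _ N _ _
N N _ S S
Unsatisfied now: (0,2).

1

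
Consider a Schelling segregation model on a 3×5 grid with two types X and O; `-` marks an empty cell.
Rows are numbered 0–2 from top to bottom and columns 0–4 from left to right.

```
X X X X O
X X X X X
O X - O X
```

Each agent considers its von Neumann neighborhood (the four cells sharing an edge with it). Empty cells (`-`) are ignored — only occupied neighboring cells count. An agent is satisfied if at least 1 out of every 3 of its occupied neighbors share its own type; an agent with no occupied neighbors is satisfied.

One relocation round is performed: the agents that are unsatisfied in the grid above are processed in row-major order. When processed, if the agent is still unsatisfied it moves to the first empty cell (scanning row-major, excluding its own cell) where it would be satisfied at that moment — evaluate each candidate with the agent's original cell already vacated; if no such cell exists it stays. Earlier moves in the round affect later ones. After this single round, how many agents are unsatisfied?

1

Initially unsatisfied (in order): (0,4), (2,0), (2,3).
  (0,4) → (2,2).
  (2,0): no empty cell satisfies it; stays.
  (2,3): now satisfied by earlier moves; stays.
Resulting grid:
X X X X -
X X X X X
O X O O X
Unsatisfied now: (2,0).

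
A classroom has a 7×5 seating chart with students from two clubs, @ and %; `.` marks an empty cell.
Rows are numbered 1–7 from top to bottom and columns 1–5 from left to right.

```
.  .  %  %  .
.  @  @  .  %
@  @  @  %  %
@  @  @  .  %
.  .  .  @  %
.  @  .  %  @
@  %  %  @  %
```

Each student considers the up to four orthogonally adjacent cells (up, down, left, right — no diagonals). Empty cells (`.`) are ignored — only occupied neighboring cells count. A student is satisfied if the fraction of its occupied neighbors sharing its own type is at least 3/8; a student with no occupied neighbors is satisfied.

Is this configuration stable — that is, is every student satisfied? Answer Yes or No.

No

(1,3)% 1/2 ok
(1,4)% 1/1 ok
(2,2)@ 2/2 ok
(2,3)@ 2/3 ok
(2,5)% 1/1 ok
(3,1)@ 2/2 ok
(3,2)@ 4/4 ok
(3,3)@ 3/4 ok
(3,4)% 1/2 ok
(3,5)% 3/3 ok
(4,1)@ 2/2 ok
(4,2)@ 3/3 ok
(4,3)@ 2/2 ok
(4,5)% 2/2 ok
(5,4)@ 0/2 unhappy
(5,5)% 1/3 unhappy
(6,2)@ 0/1 unhappy
(6,4)% 0/3 unhappy
(6,5)@ 0/3 unhappy
(7,1)@ 0/1 unhappy
(7,2)% 1/3 unhappy
(7,3)% 1/2 ok
(7,4)@ 0/3 unhappy
(7,5)% 0/2 unhappy
For instance (5,4) has only 0/2 same-type neighbors, below 3/8.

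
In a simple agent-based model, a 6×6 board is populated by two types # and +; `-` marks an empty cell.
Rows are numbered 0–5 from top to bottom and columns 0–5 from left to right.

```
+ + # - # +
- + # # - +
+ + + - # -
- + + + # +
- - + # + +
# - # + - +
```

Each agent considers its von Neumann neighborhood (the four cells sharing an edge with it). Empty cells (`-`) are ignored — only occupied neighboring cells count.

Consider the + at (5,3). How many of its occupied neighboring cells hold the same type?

0

Occupied neighbors of (5,3): (4,3)=#, (5,2)=#.
Same type (+): 0 of 2.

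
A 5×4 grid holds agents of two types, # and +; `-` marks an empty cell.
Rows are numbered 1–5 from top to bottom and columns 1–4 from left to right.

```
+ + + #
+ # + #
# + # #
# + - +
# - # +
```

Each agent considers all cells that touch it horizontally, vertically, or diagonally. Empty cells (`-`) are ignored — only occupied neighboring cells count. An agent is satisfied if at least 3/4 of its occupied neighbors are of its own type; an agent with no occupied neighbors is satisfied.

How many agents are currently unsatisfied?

17

(1,1)+ 2/3 ✗
(1,2)+ 4/5 ✓
(1,3)+ 2/5 ✗
(1,4)# 1/3 ✗
(2,1)+ 3/5 ✗
(2,2)# 2/8 ✗
(2,3)+ 3/8 ✗
(2,4)# 3/5 ✗
(3,1)# 2/5 ✗
(3,2)+ 3/7 ✗
(3,3)# 3/7 ✗
(3,4)# 2/4 ✗
(4,1)# 2/4 ✗
(4,2)+ 1/6 ✗
(4,4)+ 1/4 ✗
(5,1)# 1/2 ✗
(5,3)# 0/3 ✗
(5,4)+ 1/2 ✗
Unsatisfied: (1,1), (1,3), (1,4), (2,1), (2,2), (2,3), (2,4), (3,1), (3,2), (3,3), (3,4), (4,1), (4,2), (4,4), (5,1), (5,3), (5,4) — 17 in total.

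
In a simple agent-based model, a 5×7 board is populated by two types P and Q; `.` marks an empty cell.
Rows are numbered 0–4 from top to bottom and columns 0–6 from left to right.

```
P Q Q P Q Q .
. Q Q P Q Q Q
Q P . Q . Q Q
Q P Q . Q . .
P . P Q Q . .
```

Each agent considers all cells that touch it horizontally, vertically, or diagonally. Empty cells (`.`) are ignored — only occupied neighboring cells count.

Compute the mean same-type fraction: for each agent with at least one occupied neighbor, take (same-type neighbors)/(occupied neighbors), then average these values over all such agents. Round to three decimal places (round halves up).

0.619

Row 0: (0,0)P 0/2 · (0,1)Q 3/4 · (0,2)Q 3/5 · (0,3)P 1/5 · (0,4)Q 3/5 · (0,5)Q 4/4
Row 1: (1,1)Q 4/6 · (1,2)Q 4/7 · (1,3)P 1/6 · (1,4)Q 5/7 · (1,5)Q 6/6 · (1,6)Q 4/4
Row 2: (2,0)Q 2/4 · (2,1)P 1/6 · (2,3)Q 4/5 · (2,5)Q 5/5 · (2,6)Q 3/3
Row 3: (3,0)Q 1/4 · (3,1)P 3/6 · (3,2)Q 2/5 · (3,4)Q 4/4
Row 4: (4,0)P 1/2 · (4,2)P 1/3 · (4,3)Q 3/4 · (4,4)Q 2/2
Sum over 25 agents: 0/2 + 3/4 + 3/5 + 1/5 + 3/5 + 4/4 + 4/6 + 4/7 + 1/6 + 5/7 + 6/6 + 4/4 + 2/4 + 1/6 + 4/5 + 5/5 + 3/3 + 1/4 + 3/6 + 2/5 + 4/4 + 1/2 + 1/3 + 3/4 + 2/2 = 6497/420; mean = 6497/420 ÷ 25 = 6497/10500 = 0.618761… → 0.619.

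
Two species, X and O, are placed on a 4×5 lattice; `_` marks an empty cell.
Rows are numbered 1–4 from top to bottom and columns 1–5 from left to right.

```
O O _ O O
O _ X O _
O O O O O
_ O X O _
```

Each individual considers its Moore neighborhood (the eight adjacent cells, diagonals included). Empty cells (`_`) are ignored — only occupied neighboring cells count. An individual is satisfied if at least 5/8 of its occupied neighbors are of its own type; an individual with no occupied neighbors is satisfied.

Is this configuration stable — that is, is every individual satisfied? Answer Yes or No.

Row 1: (1,1)O 2/2 satisfied · (1,2)O 2/3 satisfied · (1,4)O 2/3 satisfied · (1,5)O 2/2 satisfied
Row 2: (2,1)O 4/4 satisfied · (2,3)X 0/6 not · (2,4)O 5/6 satisfied
Row 3: (3,1)O 3/3 satisfied · (3,2)O 4/6 satisfied · (3,3)O 5/7 satisfied · (3,4)O 4/6 satisfied · (3,5)O 3/3 satisfied
Row 4: (4,2)O 3/4 satisfied · (4,3)X 0/5 not · (4,4)O 3/4 satisfied
For instance (2,3) has only 0/6 same-type neighbors, below 5/8.

No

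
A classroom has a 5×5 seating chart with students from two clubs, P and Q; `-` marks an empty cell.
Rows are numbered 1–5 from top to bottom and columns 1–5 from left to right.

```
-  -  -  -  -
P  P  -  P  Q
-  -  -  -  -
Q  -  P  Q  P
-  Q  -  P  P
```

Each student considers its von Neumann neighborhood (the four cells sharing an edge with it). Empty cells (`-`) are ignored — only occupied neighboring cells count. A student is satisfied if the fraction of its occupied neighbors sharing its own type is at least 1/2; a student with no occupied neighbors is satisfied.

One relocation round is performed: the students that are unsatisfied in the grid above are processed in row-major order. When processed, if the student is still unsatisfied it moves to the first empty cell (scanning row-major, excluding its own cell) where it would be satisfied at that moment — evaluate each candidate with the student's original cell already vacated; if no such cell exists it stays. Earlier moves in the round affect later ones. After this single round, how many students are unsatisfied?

Initially unsatisfied (in order): (2,4), (2,5), (4,3), (4,4).
  (2,4) → (1,1).
  (2,5): now satisfied by earlier moves; stays.
  (4,3) → (1,2).
  (4,4) → (1,4).
Resulting grid:
P P - Q -
P P - - Q
- - - - -
Q - - - P
- Q - P P
All satisfied now.

0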